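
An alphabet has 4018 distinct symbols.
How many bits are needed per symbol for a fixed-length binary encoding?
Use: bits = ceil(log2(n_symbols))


log2(4018) = 11.9723
Bracket: 2^11 = 2048 < 4018 <= 2^12 = 4096
So ceil(log2(4018)) = 12

bits = ceil(log2(4018)) = ceil(11.9723) = 12 bits


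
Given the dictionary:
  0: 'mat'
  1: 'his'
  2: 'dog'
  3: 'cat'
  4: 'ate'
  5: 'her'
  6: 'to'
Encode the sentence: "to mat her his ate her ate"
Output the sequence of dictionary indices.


Look up each word in the dictionary:
  'to' -> 6
  'mat' -> 0
  'her' -> 5
  'his' -> 1
  'ate' -> 4
  'her' -> 5
  'ate' -> 4

Encoded: [6, 0, 5, 1, 4, 5, 4]


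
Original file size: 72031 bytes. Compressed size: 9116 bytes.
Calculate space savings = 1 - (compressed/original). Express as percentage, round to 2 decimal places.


ratio = compressed/original = 9116/72031 = 0.126557
savings = 1 - ratio = 1 - 0.126557 = 0.873443
as a percentage: 0.873443 * 100 = 87.34%

Space savings = 1 - 9116/72031 = 87.34%


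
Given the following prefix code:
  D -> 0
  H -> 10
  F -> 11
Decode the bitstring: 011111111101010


Decoding step by step:
Bits 0 -> D
Bits 11 -> F
Bits 11 -> F
Bits 11 -> F
Bits 11 -> F
Bits 10 -> H
Bits 10 -> H
Bits 10 -> H


Decoded message: DFFFFHHH


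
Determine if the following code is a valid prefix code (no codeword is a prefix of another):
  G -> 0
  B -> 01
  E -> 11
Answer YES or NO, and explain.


Checking each pair (does one codeword prefix another?):
  G='0' vs B='01': prefix -- VIOLATION

NO -- this is NOT a valid prefix code. G (0) is a prefix of B (01).


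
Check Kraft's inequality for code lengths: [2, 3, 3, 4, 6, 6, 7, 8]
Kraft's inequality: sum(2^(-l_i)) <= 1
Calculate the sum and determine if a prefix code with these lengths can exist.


Sum = 2^(-2) + 2^(-3) + 2^(-3) + 2^(-4) + 2^(-6) + 2^(-6) + 2^(-7) + 2^(-8)
    = 0.25 + 0.125 + 0.125 + 0.0625 + 0.015625 + 0.015625 + 0.0078125 + 0.00390625
    = 155/256 = 0.60546875
Since 0.60546875 <= 1, Kraft's inequality IS satisfied.
A prefix code with these lengths CAN exist.

Kraft sum = 0.60546875. Satisfied.


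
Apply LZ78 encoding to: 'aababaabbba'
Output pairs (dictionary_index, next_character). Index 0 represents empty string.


LZ78 encoding steps:
Dictionary: {0: ''}
Step 1: w='' (idx 0), next='a' -> output (0, 'a'), add 'a' as idx 1
Step 2: w='a' (idx 1), next='b' -> output (1, 'b'), add 'ab' as idx 2
Step 3: w='ab' (idx 2), next='a' -> output (2, 'a'), add 'aba' as idx 3
Step 4: w='ab' (idx 2), next='b' -> output (2, 'b'), add 'abb' as idx 4
Step 5: w='' (idx 0), next='b' -> output (0, 'b'), add 'b' as idx 5
Step 6: w='a' (idx 1), end of input -> output (1, '')


Encoded: [(0, 'a'), (1, 'b'), (2, 'a'), (2, 'b'), (0, 'b'), (1, '')]


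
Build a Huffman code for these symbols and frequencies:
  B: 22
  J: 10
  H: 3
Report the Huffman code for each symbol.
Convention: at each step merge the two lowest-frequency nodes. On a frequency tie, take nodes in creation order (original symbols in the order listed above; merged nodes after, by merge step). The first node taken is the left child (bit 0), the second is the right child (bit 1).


Huffman tree construction:
Step 1: Merge H(3) + J(10) = 13
Step 2: Merge (H+J)(13) + B(22) = 35
Read each symbol's code off the tree from the root (left child = 0, right child = 1).

Codes:
  B: 1 (length 1)
  J: 01 (length 2)
  H: 00 (length 2)
Average code length: 48/35 = 1.3714 bits/symbol


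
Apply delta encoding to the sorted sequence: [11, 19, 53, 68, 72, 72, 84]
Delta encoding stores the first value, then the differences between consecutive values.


First value: 11
Deltas:
  19 - 11 = 8
  53 - 19 = 34
  68 - 53 = 15
  72 - 68 = 4
  72 - 72 = 0
  84 - 72 = 12


Delta encoded: [11, 8, 34, 15, 4, 0, 12]


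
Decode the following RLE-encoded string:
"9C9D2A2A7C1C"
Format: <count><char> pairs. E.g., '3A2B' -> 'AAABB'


Expanding each <count><char> pair:
  9C -> 'CCCCCCCCC'
  9D -> 'DDDDDDDDD'
  2A -> 'AA'
  2A -> 'AA'
  7C -> 'CCCCCCC'
  1C -> 'C'

Decoded = CCCCCCCCCDDDDDDDDDAAAACCCCCCCC


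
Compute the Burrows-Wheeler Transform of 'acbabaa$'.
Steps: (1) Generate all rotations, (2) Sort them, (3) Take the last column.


Rotations (sorted):
  0: $acbabaa -> last char: a
  1: a$acbaba -> last char: a
  2: aa$acbab -> last char: b
  3: abaa$acb -> last char: b
  4: acbabaa$ -> last char: $
  5: baa$acba -> last char: a
  6: babaa$ac -> last char: c
  7: cbabaa$a -> last char: a


BWT = aabb$aca


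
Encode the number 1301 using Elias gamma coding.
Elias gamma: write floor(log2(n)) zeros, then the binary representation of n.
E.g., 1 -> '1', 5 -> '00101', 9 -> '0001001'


num_bits = floor(log2(1301)) + 1 = 11
leading_zeros = num_bits - 1 = 10
binary(1301) = 10100010101

Elias gamma(1301) = '0000000000' + '10100010101' = 000000000010100010101 (21 bits)


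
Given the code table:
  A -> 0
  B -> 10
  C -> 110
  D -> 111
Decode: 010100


Decoding:
0 -> A
10 -> B
10 -> B
0 -> A


Result: ABBA


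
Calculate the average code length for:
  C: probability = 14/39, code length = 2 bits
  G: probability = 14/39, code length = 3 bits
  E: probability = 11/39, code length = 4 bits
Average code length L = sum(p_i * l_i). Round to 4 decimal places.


Weighted contributions p_i * l_i:
  C: (14/39) * 2 = 28/39
  G: (14/39) * 3 = 42/39
  E: (11/39) * 4 = 44/39
Sum = (28 + 42 + 44)/39 = 114/39

L = 114/39 = 2.9231 bits/symbol


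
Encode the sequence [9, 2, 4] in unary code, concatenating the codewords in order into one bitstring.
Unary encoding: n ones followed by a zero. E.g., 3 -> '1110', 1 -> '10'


Encode each number as n ones followed by a terminating 0:
  9 -> 1111111110 (10 bits)
  2 -> 110 (3 bits)
  4 -> 11110 (5 bits)
Total length = 10 + 3 + 5 = 18 bits.

Unary([9, 2, 4]) = 111111111011011110 (18 bits)


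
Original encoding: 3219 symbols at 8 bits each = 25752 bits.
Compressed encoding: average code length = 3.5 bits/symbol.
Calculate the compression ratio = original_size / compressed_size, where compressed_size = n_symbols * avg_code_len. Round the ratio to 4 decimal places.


original_size = n_symbols * orig_bits = 3219 * 8 = 25752 bits
compressed_size = n_symbols * avg_code_len = 3219 * 3.5 = 11266.5 bits
ratio = original_size / compressed_size = 25752 / 11266.5 = 2.2857

Compression ratio = 2.2857


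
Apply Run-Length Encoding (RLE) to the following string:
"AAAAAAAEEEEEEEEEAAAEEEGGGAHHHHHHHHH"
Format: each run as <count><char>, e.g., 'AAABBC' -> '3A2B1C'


Scanning runs left to right:
  i=0: run of 'A' x 7 -> '7A'
  i=7: run of 'E' x 9 -> '9E'
  i=16: run of 'A' x 3 -> '3A'
  i=19: run of 'E' x 3 -> '3E'
  i=22: run of 'G' x 3 -> '3G'
  i=25: run of 'A' x 1 -> '1A'
  i=26: run of 'H' x 9 -> '9H'

RLE = 7A9E3A3E3G1A9H


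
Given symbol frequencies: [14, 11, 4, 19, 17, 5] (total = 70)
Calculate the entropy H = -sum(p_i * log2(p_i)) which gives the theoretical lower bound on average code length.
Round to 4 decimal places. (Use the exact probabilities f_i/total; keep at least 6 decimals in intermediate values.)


Per-symbol terms -p_i * log2(p_i) with p_i = f_i/70:
  p = 14/70 = 0.200000: log2(p) = -2.321928, -p*log2(p) = 0.464386
  p = 11/70 = 0.157143: log2(p) = -2.669851, -p*log2(p) = 0.419548
  p = 4/70 = 0.057143: log2(p) = -4.129283, -p*log2(p) = 0.235959
  p = 19/70 = 0.271429: log2(p) = -1.881356, -p*log2(p) = 0.510654
  p = 17/70 = 0.242857: log2(p) = -2.041820, -p*log2(p) = 0.495871
  p = 5/70 = 0.071429: log2(p) = -3.807355, -p*log2(p) = 0.271954
H = 0.464386 + 0.419548 + 0.235959 + 0.510654 + 0.495871 + 0.271954 = 2.398372

H = 2.3984 bits/symbol


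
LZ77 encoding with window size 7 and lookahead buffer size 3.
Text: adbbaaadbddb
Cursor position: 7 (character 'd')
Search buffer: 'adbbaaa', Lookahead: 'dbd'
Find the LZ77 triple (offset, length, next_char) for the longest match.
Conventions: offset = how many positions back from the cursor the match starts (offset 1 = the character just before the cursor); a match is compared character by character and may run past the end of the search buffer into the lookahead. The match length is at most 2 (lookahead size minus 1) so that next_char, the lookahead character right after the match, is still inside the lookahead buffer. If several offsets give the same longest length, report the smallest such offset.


Try each offset into the search buffer:
  offset=1 (pos 6, char 'a'): match length 0
  offset=2 (pos 5, char 'a'): match length 0
  offset=3 (pos 4, char 'a'): match length 0
  offset=4 (pos 3, char 'b'): match length 0
  offset=5 (pos 2, char 'b'): match length 0
  offset=6 (pos 1, char 'd'): match length 2
  offset=7 (pos 0, char 'a'): match length 0
Longest match has length 2 at offset 6.
next_char = character at position 7 + 2 = 9 -> 'd'

Best match: offset=6, length=2 (matching 'db' starting at position 1)
LZ77 triple: (6, 2, 'd')


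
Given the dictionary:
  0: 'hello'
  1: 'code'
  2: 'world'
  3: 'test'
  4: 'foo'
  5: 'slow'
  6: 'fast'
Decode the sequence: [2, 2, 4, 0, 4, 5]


Look up each index in the dictionary:
  2 -> 'world'
  2 -> 'world'
  4 -> 'foo'
  0 -> 'hello'
  4 -> 'foo'
  5 -> 'slow'

Decoded: "world world foo hello foo slow"


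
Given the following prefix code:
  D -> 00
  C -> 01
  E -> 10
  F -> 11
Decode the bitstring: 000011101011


Decoding step by step:
Bits 00 -> D
Bits 00 -> D
Bits 11 -> F
Bits 10 -> E
Bits 10 -> E
Bits 11 -> F


Decoded message: DDFEEF


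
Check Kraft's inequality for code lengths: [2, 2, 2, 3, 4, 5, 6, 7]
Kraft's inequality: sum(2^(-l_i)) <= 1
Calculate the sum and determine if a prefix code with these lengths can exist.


Sum = 2^(-2) + 2^(-2) + 2^(-2) + 2^(-3) + 2^(-4) + 2^(-5) + 2^(-6) + 2^(-7)
    = 0.25 + 0.25 + 0.25 + 0.125 + 0.0625 + 0.03125 + 0.015625 + 0.0078125
    = 127/128 = 0.9921875
Since 0.9921875 <= 1, Kraft's inequality IS satisfied.
A prefix code with these lengths CAN exist.

Kraft sum = 0.9921875. Satisfied.


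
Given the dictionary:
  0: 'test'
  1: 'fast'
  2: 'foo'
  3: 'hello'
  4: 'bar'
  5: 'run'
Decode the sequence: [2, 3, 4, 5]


Look up each index in the dictionary:
  2 -> 'foo'
  3 -> 'hello'
  4 -> 'bar'
  5 -> 'run'

Decoded: "foo hello bar run"


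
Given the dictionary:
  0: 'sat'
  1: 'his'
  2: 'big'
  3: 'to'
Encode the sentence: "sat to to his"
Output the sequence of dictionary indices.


Look up each word in the dictionary:
  'sat' -> 0
  'to' -> 3
  'to' -> 3
  'his' -> 1

Encoded: [0, 3, 3, 1]


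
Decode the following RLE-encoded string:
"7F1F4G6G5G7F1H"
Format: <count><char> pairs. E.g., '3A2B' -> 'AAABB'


Expanding each <count><char> pair:
  7F -> 'FFFFFFF'
  1F -> 'F'
  4G -> 'GGGG'
  6G -> 'GGGGGG'
  5G -> 'GGGGG'
  7F -> 'FFFFFFF'
  1H -> 'H'

Decoded = FFFFFFFFGGGGGGGGGGGGGGGFFFFFFFH


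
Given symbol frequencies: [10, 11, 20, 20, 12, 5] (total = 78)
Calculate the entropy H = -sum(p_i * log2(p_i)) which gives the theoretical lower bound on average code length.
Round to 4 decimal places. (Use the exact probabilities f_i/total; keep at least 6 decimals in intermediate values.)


Per-symbol terms -p_i * log2(p_i) with p_i = f_i/78:
  p = 10/78 = 0.128205: log2(p) = -2.963474, -p*log2(p) = 0.379933
  p = 11/78 = 0.141026: log2(p) = -2.825971, -p*log2(p) = 0.398534
  p = 20/78 = 0.256410: log2(p) = -1.963474, -p*log2(p) = 0.503455
  p = 20/78 = 0.256410: log2(p) = -1.963474, -p*log2(p) = 0.503455
  p = 12/78 = 0.153846: log2(p) = -2.700440, -p*log2(p) = 0.415452
  p = 5/78 = 0.064103: log2(p) = -3.963474, -p*log2(p) = 0.254069
H = 0.379933 + 0.398534 + 0.503455 + 0.503455 + 0.415452 + 0.254069 = 2.454898

H = 2.4549 bits/symbol


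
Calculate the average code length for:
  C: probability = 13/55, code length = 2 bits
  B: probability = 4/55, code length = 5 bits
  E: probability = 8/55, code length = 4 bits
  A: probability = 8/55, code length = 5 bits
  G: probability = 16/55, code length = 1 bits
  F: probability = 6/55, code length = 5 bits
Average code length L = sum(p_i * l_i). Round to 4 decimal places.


Weighted contributions p_i * l_i:
  C: (13/55) * 2 = 26/55
  B: (4/55) * 5 = 20/55
  E: (8/55) * 4 = 32/55
  A: (8/55) * 5 = 40/55
  G: (16/55) * 1 = 16/55
  F: (6/55) * 5 = 30/55
Sum = (26 + 20 + 32 + 40 + 16 + 30)/55 = 164/55

L = 164/55 = 2.9818 bits/symbol


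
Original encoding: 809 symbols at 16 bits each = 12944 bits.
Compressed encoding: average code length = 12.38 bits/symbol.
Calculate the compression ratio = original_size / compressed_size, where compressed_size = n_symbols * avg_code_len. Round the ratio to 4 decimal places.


original_size = n_symbols * orig_bits = 809 * 16 = 12944 bits
compressed_size = n_symbols * avg_code_len = 809 * 12.38 = 10015.42 bits
ratio = original_size / compressed_size = 12944 / 10015.42 = 1.2924

Compression ratio = 1.2924


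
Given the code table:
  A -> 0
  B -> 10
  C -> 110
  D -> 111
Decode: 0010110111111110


Decoding:
0 -> A
0 -> A
10 -> B
110 -> C
111 -> D
111 -> D
110 -> C


Result: AABCDDC


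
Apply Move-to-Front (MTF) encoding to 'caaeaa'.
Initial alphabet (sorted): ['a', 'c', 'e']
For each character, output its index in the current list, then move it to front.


MTF encoding:
'c': index 1 in ['a', 'c', 'e'] -> ['c', 'a', 'e']
'a': index 1 in ['c', 'a', 'e'] -> ['a', 'c', 'e']
'a': index 0 in ['a', 'c', 'e'] -> ['a', 'c', 'e']
'e': index 2 in ['a', 'c', 'e'] -> ['e', 'a', 'c']
'a': index 1 in ['e', 'a', 'c'] -> ['a', 'e', 'c']
'a': index 0 in ['a', 'e', 'c'] -> ['a', 'e', 'c']


Output: [1, 1, 0, 2, 1, 0]


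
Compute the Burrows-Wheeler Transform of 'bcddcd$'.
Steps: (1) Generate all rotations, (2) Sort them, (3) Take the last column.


Rotations (sorted):
  0: $bcddcd -> last char: d
  1: bcddcd$ -> last char: $
  2: cd$bcdd -> last char: d
  3: cddcd$b -> last char: b
  4: d$bcddc -> last char: c
  5: dcd$bcd -> last char: d
  6: ddcd$bc -> last char: c


BWT = d$dbcdc


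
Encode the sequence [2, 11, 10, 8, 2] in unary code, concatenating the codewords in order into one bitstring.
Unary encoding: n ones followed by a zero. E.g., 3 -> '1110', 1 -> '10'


Encode each number as n ones followed by a terminating 0:
  2 -> 110 (3 bits)
  11 -> 111111111110 (12 bits)
  10 -> 11111111110 (11 bits)
  8 -> 111111110 (9 bits)
  2 -> 110 (3 bits)
Total length = 3 + 12 + 11 + 9 + 3 = 38 bits.

Unary([2, 11, 10, 8, 2]) = 11011111111111011111111110111111110110 (38 bits)


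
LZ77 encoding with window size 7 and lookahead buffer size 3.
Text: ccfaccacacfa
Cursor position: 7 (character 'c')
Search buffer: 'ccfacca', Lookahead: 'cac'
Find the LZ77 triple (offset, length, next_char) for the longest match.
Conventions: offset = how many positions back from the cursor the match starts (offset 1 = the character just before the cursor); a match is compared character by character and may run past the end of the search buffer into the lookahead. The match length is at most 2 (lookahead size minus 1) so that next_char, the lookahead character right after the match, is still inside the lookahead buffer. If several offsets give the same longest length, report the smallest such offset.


Try each offset into the search buffer:
  offset=1 (pos 6, char 'a'): match length 0
  offset=2 (pos 5, char 'c'): match length 2
  offset=3 (pos 4, char 'c'): match length 1
  offset=4 (pos 3, char 'a'): match length 0
  offset=5 (pos 2, char 'f'): match length 0
  offset=6 (pos 1, char 'c'): match length 1
  offset=7 (pos 0, char 'c'): match length 1
Longest match has length 2 at offset 2.
next_char = character at position 7 + 2 = 9 -> 'c'

Best match: offset=2, length=2 (matching 'ca' starting at position 5)
LZ77 triple: (2, 2, 'c')


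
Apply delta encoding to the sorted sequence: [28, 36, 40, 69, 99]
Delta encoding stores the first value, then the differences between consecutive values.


First value: 28
Deltas:
  36 - 28 = 8
  40 - 36 = 4
  69 - 40 = 29
  99 - 69 = 30


Delta encoded: [28, 8, 4, 29, 30]


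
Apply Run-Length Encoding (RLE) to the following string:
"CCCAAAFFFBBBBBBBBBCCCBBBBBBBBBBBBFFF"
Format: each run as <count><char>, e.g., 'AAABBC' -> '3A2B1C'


Scanning runs left to right:
  i=0: run of 'C' x 3 -> '3C'
  i=3: run of 'A' x 3 -> '3A'
  i=6: run of 'F' x 3 -> '3F'
  i=9: run of 'B' x 9 -> '9B'
  i=18: run of 'C' x 3 -> '3C'
  i=21: run of 'B' x 12 -> '12B'
  i=33: run of 'F' x 3 -> '3F'

RLE = 3C3A3F9B3C12B3F


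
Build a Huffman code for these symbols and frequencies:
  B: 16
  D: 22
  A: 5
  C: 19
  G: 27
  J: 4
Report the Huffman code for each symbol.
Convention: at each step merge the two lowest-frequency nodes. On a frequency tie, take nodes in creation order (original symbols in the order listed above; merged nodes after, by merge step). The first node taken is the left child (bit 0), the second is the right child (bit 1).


Huffman tree construction:
Step 1: Merge J(4) + A(5) = 9
Step 2: Merge (J+A)(9) + B(16) = 25
Step 3: Merge C(19) + D(22) = 41
Step 4: Merge ((J+A)+B)(25) + G(27) = 52
Step 5: Merge (C+D)(41) + (((J+A)+B)+G)(52) = 93
Read each symbol's code off the tree from the root (left child = 0, right child = 1).

Codes:
  B: 101 (length 3)
  D: 01 (length 2)
  A: 1001 (length 4)
  C: 00 (length 2)
  G: 11 (length 2)
  J: 1000 (length 4)
Average code length: 220/93 = 2.3656 bits/symbol


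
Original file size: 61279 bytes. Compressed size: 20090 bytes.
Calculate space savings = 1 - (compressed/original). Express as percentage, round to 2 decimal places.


ratio = compressed/original = 20090/61279 = 0.327845
savings = 1 - ratio = 1 - 0.327845 = 0.672155
as a percentage: 0.672155 * 100 = 67.22%

Space savings = 1 - 20090/61279 = 67.22%


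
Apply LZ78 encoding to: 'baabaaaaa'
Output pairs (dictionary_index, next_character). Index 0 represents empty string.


LZ78 encoding steps:
Dictionary: {0: ''}
Step 1: w='' (idx 0), next='b' -> output (0, 'b'), add 'b' as idx 1
Step 2: w='' (idx 0), next='a' -> output (0, 'a'), add 'a' as idx 2
Step 3: w='a' (idx 2), next='b' -> output (2, 'b'), add 'ab' as idx 3
Step 4: w='a' (idx 2), next='a' -> output (2, 'a'), add 'aa' as idx 4
Step 5: w='aa' (idx 4), next='a' -> output (4, 'a'), add 'aaa' as idx 5


Encoded: [(0, 'b'), (0, 'a'), (2, 'b'), (2, 'a'), (4, 'a')]


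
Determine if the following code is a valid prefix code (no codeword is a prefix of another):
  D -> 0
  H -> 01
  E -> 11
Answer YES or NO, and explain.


Checking each pair (does one codeword prefix another?):
  D='0' vs H='01': prefix -- VIOLATION

NO -- this is NOT a valid prefix code. D (0) is a prefix of H (01).


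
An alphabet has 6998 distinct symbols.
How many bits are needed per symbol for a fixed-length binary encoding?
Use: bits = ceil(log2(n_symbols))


log2(6998) = 12.7727
Bracket: 2^12 = 4096 < 6998 <= 2^13 = 8192
So ceil(log2(6998)) = 13

bits = ceil(log2(6998)) = ceil(12.7727) = 13 bits


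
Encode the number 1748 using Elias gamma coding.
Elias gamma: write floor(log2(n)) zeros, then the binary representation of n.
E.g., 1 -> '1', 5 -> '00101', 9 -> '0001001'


num_bits = floor(log2(1748)) + 1 = 11
leading_zeros = num_bits - 1 = 10
binary(1748) = 11011010100

Elias gamma(1748) = '0000000000' + '11011010100' = 000000000011011010100 (21 bits)


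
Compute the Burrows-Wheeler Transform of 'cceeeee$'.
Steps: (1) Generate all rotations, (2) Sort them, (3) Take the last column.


Rotations (sorted):
  0: $cceeeee -> last char: e
  1: cceeeee$ -> last char: $
  2: ceeeee$c -> last char: c
  3: e$cceeee -> last char: e
  4: ee$cceee -> last char: e
  5: eee$ccee -> last char: e
  6: eeee$cce -> last char: e
  7: eeeee$cc -> last char: c


BWT = e$ceeeec


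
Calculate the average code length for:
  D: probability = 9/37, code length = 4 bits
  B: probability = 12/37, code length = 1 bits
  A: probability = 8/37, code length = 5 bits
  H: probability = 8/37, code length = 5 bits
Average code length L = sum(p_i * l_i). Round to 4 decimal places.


Weighted contributions p_i * l_i:
  D: (9/37) * 4 = 36/37
  B: (12/37) * 1 = 12/37
  A: (8/37) * 5 = 40/37
  H: (8/37) * 5 = 40/37
Sum = (36 + 12 + 40 + 40)/37 = 128/37

L = 128/37 = 3.4595 bits/symbol


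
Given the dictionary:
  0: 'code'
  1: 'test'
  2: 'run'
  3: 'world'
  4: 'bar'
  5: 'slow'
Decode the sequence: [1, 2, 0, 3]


Look up each index in the dictionary:
  1 -> 'test'
  2 -> 'run'
  0 -> 'code'
  3 -> 'world'

Decoded: "test run code world"


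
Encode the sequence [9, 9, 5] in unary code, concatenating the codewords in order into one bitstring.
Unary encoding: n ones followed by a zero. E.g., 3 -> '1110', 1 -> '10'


Encode each number as n ones followed by a terminating 0:
  9 -> 1111111110 (10 bits)
  9 -> 1111111110 (10 bits)
  5 -> 111110 (6 bits)
Total length = 10 + 10 + 6 = 26 bits.

Unary([9, 9, 5]) = 11111111101111111110111110 (26 bits)


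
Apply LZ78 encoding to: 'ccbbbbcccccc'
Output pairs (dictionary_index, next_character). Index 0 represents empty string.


LZ78 encoding steps:
Dictionary: {0: ''}
Step 1: w='' (idx 0), next='c' -> output (0, 'c'), add 'c' as idx 1
Step 2: w='c' (idx 1), next='b' -> output (1, 'b'), add 'cb' as idx 2
Step 3: w='' (idx 0), next='b' -> output (0, 'b'), add 'b' as idx 3
Step 4: w='b' (idx 3), next='b' -> output (3, 'b'), add 'bb' as idx 4
Step 5: w='c' (idx 1), next='c' -> output (1, 'c'), add 'cc' as idx 5
Step 6: w='cc' (idx 5), next='c' -> output (5, 'c'), add 'ccc' as idx 6
Step 7: w='c' (idx 1), end of input -> output (1, '')


Encoded: [(0, 'c'), (1, 'b'), (0, 'b'), (3, 'b'), (1, 'c'), (5, 'c'), (1, '')]


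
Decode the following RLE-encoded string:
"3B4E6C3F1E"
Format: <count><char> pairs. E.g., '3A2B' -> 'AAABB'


Expanding each <count><char> pair:
  3B -> 'BBB'
  4E -> 'EEEE'
  6C -> 'CCCCCC'
  3F -> 'FFF'
  1E -> 'E'

Decoded = BBBEEEECCCCCCFFFE


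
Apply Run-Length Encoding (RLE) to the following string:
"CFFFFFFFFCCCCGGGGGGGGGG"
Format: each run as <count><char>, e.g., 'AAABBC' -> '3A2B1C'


Scanning runs left to right:
  i=0: run of 'C' x 1 -> '1C'
  i=1: run of 'F' x 8 -> '8F'
  i=9: run of 'C' x 4 -> '4C'
  i=13: run of 'G' x 10 -> '10G'

RLE = 1C8F4C10G


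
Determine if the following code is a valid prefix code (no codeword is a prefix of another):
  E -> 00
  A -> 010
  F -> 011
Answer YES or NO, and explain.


Checking each pair (does one codeword prefix another?):
  E='00' vs A='010': no prefix
  E='00' vs F='011': no prefix
  A='010' vs E='00': no prefix
  A='010' vs F='011': no prefix
  F='011' vs E='00': no prefix
  F='011' vs A='010': no prefix
No violation found over all pairs.

YES -- this is a valid prefix code. No codeword is a prefix of any other codeword.


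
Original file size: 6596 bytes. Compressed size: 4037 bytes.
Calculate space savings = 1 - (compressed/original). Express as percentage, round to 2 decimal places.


ratio = compressed/original = 4037/6596 = 0.612038
savings = 1 - ratio = 1 - 0.612038 = 0.387962
as a percentage: 0.387962 * 100 = 38.8%

Space savings = 1 - 4037/6596 = 38.8%


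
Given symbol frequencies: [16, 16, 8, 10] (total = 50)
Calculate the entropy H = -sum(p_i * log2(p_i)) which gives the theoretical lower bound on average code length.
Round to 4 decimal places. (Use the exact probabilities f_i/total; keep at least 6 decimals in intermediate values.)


Per-symbol terms -p_i * log2(p_i) with p_i = f_i/50:
  p = 16/50 = 0.320000: log2(p) = -1.643856, -p*log2(p) = 0.526034
  p = 16/50 = 0.320000: log2(p) = -1.643856, -p*log2(p) = 0.526034
  p = 8/50 = 0.160000: log2(p) = -2.643856, -p*log2(p) = 0.423017
  p = 10/50 = 0.200000: log2(p) = -2.321928, -p*log2(p) = 0.464386
H = 0.526034 + 0.526034 + 0.423017 + 0.464386 = 1.939471

H = 1.9395 bits/symbol


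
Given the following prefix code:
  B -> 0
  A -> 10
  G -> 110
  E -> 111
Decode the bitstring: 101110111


Decoding step by step:
Bits 10 -> A
Bits 111 -> E
Bits 0 -> B
Bits 111 -> E


Decoded message: AEBE


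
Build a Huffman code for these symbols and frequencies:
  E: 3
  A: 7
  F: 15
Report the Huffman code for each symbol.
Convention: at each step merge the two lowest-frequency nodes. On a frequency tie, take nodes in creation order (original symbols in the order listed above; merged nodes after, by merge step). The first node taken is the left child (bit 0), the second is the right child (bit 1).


Huffman tree construction:
Step 1: Merge E(3) + A(7) = 10
Step 2: Merge (E+A)(10) + F(15) = 25
Read each symbol's code off the tree from the root (left child = 0, right child = 1).

Codes:
  E: 00 (length 2)
  A: 01 (length 2)
  F: 1 (length 1)
Average code length: 35/25 = 1.4000 bits/symbol


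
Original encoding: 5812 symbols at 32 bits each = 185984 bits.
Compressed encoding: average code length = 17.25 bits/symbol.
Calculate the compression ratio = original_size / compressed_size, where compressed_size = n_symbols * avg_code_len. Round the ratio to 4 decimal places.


original_size = n_symbols * orig_bits = 5812 * 32 = 185984 bits
compressed_size = n_symbols * avg_code_len = 5812 * 17.25 = 100257.0 bits
ratio = original_size / compressed_size = 185984 / 100257.0 = 1.8551

Compression ratio = 1.8551


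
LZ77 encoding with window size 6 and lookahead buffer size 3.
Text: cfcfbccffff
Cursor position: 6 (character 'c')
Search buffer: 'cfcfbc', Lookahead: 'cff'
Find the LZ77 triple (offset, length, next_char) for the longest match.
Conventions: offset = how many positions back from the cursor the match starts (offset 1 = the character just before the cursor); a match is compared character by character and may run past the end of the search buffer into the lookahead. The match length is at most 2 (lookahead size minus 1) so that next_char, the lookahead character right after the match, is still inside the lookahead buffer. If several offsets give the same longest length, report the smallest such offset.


Try each offset into the search buffer:
  offset=1 (pos 5, char 'c'): match length 1
  offset=2 (pos 4, char 'b'): match length 0
  offset=3 (pos 3, char 'f'): match length 0
  offset=4 (pos 2, char 'c'): match length 2
  offset=5 (pos 1, char 'f'): match length 0
  offset=6 (pos 0, char 'c'): match length 2
Longest match has length 2, found at offsets 4, 6; take the smallest, offset 4.
next_char = character at position 6 + 2 = 8 -> 'f'

Best match: offset=4, length=2 (matching 'cf' starting at position 2)
LZ77 triple: (4, 2, 'f')


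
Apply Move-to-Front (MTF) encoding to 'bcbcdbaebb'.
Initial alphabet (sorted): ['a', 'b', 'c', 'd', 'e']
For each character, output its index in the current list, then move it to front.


MTF encoding:
'b': index 1 in ['a', 'b', 'c', 'd', 'e'] -> ['b', 'a', 'c', 'd', 'e']
'c': index 2 in ['b', 'a', 'c', 'd', 'e'] -> ['c', 'b', 'a', 'd', 'e']
'b': index 1 in ['c', 'b', 'a', 'd', 'e'] -> ['b', 'c', 'a', 'd', 'e']
'c': index 1 in ['b', 'c', 'a', 'd', 'e'] -> ['c', 'b', 'a', 'd', 'e']
'd': index 3 in ['c', 'b', 'a', 'd', 'e'] -> ['d', 'c', 'b', 'a', 'e']
'b': index 2 in ['d', 'c', 'b', 'a', 'e'] -> ['b', 'd', 'c', 'a', 'e']
'a': index 3 in ['b', 'd', 'c', 'a', 'e'] -> ['a', 'b', 'd', 'c', 'e']
'e': index 4 in ['a', 'b', 'd', 'c', 'e'] -> ['e', 'a', 'b', 'd', 'c']
'b': index 2 in ['e', 'a', 'b', 'd', 'c'] -> ['b', 'e', 'a', 'd', 'c']
'b': index 0 in ['b', 'e', 'a', 'd', 'c'] -> ['b', 'e', 'a', 'd', 'c']


Output: [1, 2, 1, 1, 3, 2, 3, 4, 2, 0]


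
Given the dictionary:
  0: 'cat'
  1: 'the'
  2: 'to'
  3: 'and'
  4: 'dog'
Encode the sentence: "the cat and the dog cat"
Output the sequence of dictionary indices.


Look up each word in the dictionary:
  'the' -> 1
  'cat' -> 0
  'and' -> 3
  'the' -> 1
  'dog' -> 4
  'cat' -> 0

Encoded: [1, 0, 3, 1, 4, 0]


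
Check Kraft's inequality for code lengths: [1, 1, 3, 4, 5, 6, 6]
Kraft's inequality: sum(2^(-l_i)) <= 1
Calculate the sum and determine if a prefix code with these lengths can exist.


Sum = 2^(-1) + 2^(-1) + 2^(-3) + 2^(-4) + 2^(-5) + 2^(-6) + 2^(-6)
    = 0.5 + 0.5 + 0.125 + 0.0625 + 0.03125 + 0.015625 + 0.015625
    = 80/64 = 1.25
Since 1.25 > 1, Kraft's inequality is NOT satisfied.
A prefix code with these lengths CANNOT exist.

Kraft sum = 1.25. Not satisfied.


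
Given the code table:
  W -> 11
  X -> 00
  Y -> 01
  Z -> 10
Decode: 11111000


Decoding:
11 -> W
11 -> W
10 -> Z
00 -> X


Result: WWZX


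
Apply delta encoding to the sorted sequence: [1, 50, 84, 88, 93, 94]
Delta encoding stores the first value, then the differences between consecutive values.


First value: 1
Deltas:
  50 - 1 = 49
  84 - 50 = 34
  88 - 84 = 4
  93 - 88 = 5
  94 - 93 = 1


Delta encoded: [1, 49, 34, 4, 5, 1]


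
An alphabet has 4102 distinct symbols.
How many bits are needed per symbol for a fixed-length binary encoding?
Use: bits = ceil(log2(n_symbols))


log2(4102) = 12.0021
Bracket: 2^12 = 4096 < 4102 <= 2^13 = 8192
So ceil(log2(4102)) = 13

bits = ceil(log2(4102)) = ceil(12.0021) = 13 bits


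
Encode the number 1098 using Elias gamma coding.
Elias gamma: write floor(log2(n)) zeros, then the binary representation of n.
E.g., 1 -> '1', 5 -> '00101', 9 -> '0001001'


num_bits = floor(log2(1098)) + 1 = 11
leading_zeros = num_bits - 1 = 10
binary(1098) = 10001001010

Elias gamma(1098) = '0000000000' + '10001001010' = 000000000010001001010 (21 bits)


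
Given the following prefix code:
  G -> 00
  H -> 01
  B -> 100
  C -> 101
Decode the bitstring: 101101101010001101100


Decoding step by step:
Bits 101 -> C
Bits 101 -> C
Bits 101 -> C
Bits 01 -> H
Bits 00 -> G
Bits 01 -> H
Bits 101 -> C
Bits 100 -> B


Decoded message: CCCHGHCB


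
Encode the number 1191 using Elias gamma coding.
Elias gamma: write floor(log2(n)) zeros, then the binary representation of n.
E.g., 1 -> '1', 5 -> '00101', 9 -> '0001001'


num_bits = floor(log2(1191)) + 1 = 11
leading_zeros = num_bits - 1 = 10
binary(1191) = 10010100111

Elias gamma(1191) = '0000000000' + '10010100111' = 000000000010010100111 (21 bits)


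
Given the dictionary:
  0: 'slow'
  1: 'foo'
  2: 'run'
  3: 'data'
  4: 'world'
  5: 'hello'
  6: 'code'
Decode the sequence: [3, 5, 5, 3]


Look up each index in the dictionary:
  3 -> 'data'
  5 -> 'hello'
  5 -> 'hello'
  3 -> 'data'

Decoded: "data hello hello data"


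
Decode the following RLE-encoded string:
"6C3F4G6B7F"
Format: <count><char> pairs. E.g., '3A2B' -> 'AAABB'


Expanding each <count><char> pair:
  6C -> 'CCCCCC'
  3F -> 'FFF'
  4G -> 'GGGG'
  6B -> 'BBBBBB'
  7F -> 'FFFFFFF'

Decoded = CCCCCCFFFGGGGBBBBBBFFFFFFF


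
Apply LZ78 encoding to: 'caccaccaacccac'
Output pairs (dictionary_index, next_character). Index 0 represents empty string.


LZ78 encoding steps:
Dictionary: {0: ''}
Step 1: w='' (idx 0), next='c' -> output (0, 'c'), add 'c' as idx 1
Step 2: w='' (idx 0), next='a' -> output (0, 'a'), add 'a' as idx 2
Step 3: w='c' (idx 1), next='c' -> output (1, 'c'), add 'cc' as idx 3
Step 4: w='a' (idx 2), next='c' -> output (2, 'c'), add 'ac' as idx 4
Step 5: w='c' (idx 1), next='a' -> output (1, 'a'), add 'ca' as idx 5
Step 6: w='ac' (idx 4), next='c' -> output (4, 'c'), add 'acc' as idx 6
Step 7: w='ca' (idx 5), next='c' -> output (5, 'c'), add 'cac' as idx 7


Encoded: [(0, 'c'), (0, 'a'), (1, 'c'), (2, 'c'), (1, 'a'), (4, 'c'), (5, 'c')]


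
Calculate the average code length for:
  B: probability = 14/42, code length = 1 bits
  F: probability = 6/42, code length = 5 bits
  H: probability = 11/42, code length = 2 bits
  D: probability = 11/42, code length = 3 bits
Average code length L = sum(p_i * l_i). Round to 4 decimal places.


Weighted contributions p_i * l_i:
  B: (14/42) * 1 = 14/42
  F: (6/42) * 5 = 30/42
  H: (11/42) * 2 = 22/42
  D: (11/42) * 3 = 33/42
Sum = (14 + 30 + 22 + 33)/42 = 99/42

L = 99/42 = 2.3571 bits/symbol


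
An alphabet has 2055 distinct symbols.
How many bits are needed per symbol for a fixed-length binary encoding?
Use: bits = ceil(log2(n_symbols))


log2(2055) = 11.0049
Bracket: 2^11 = 2048 < 2055 <= 2^12 = 4096
So ceil(log2(2055)) = 12

bits = ceil(log2(2055)) = ceil(11.0049) = 12 bits


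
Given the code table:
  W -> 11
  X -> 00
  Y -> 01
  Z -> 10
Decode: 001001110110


Decoding:
00 -> X
10 -> Z
01 -> Y
11 -> W
01 -> Y
10 -> Z


Result: XZYWYZ


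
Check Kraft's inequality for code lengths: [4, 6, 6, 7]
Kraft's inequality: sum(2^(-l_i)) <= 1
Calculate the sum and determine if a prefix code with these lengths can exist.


Sum = 2^(-4) + 2^(-6) + 2^(-6) + 2^(-7)
    = 0.0625 + 0.015625 + 0.015625 + 0.0078125
    = 13/128 = 0.1015625
Since 0.1015625 <= 1, Kraft's inequality IS satisfied.
A prefix code with these lengths CAN exist.

Kraft sum = 0.1015625. Satisfied.


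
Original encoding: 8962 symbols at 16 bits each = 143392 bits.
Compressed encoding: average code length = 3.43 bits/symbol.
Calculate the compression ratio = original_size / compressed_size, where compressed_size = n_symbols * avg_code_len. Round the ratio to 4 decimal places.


original_size = n_symbols * orig_bits = 8962 * 16 = 143392 bits
compressed_size = n_symbols * avg_code_len = 8962 * 3.43 = 30739.66 bits
ratio = original_size / compressed_size = 143392 / 30739.66 = 4.6647

Compression ratio = 4.6647


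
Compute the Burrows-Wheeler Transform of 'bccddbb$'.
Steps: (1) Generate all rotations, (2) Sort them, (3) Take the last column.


Rotations (sorted):
  0: $bccddbb -> last char: b
  1: b$bccddb -> last char: b
  2: bb$bccdd -> last char: d
  3: bccddbb$ -> last char: $
  4: ccddbb$b -> last char: b
  5: cddbb$bc -> last char: c
  6: dbb$bccd -> last char: d
  7: ddbb$bcc -> last char: c


BWT = bbd$bcdc


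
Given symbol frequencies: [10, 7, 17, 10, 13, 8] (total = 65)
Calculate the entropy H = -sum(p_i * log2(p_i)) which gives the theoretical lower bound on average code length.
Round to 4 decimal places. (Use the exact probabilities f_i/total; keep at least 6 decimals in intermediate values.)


Per-symbol terms -p_i * log2(p_i) with p_i = f_i/65:
  p = 10/65 = 0.153846: log2(p) = -2.700440, -p*log2(p) = 0.415452
  p = 7/65 = 0.107692: log2(p) = -3.215013, -p*log2(p) = 0.346232
  p = 17/65 = 0.261538: log2(p) = -1.934905, -p*log2(p) = 0.506052
  p = 10/65 = 0.153846: log2(p) = -2.700440, -p*log2(p) = 0.415452
  p = 13/65 = 0.200000: log2(p) = -2.321928, -p*log2(p) = 0.464386
  p = 8/65 = 0.123077: log2(p) = -3.022368, -p*log2(p) = 0.371984
H = 0.415452 + 0.346232 + 0.506052 + 0.415452 + 0.464386 + 0.371984 = 2.519558

H = 2.5196 bits/symbol


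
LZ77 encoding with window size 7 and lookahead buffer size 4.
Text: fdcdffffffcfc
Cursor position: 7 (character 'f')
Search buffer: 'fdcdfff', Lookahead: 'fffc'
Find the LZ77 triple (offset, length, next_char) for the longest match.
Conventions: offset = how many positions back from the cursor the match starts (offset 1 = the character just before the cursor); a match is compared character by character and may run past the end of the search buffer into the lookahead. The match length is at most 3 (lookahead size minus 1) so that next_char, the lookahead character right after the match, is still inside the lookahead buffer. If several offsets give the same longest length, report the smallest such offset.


Try each offset into the search buffer:
  offset=1 (pos 6, char 'f'): match length 3
  offset=2 (pos 5, char 'f'): match length 3
  offset=3 (pos 4, char 'f'): match length 3
  offset=4 (pos 3, char 'd'): match length 0
  offset=5 (pos 2, char 'c'): match length 0
  offset=6 (pos 1, char 'd'): match length 0
  offset=7 (pos 0, char 'f'): match length 1
Longest match has length 3, found at offsets 1, 2, 3; take the smallest, offset 1.
next_char = character at position 7 + 3 = 10 -> 'c'

Best match: offset=1, length=3 (matching 'fff' starting at position 6)
LZ77 triple: (1, 3, 'c')


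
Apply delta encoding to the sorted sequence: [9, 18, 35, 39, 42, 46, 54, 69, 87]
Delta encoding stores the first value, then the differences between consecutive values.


First value: 9
Deltas:
  18 - 9 = 9
  35 - 18 = 17
  39 - 35 = 4
  42 - 39 = 3
  46 - 42 = 4
  54 - 46 = 8
  69 - 54 = 15
  87 - 69 = 18


Delta encoded: [9, 9, 17, 4, 3, 4, 8, 15, 18]


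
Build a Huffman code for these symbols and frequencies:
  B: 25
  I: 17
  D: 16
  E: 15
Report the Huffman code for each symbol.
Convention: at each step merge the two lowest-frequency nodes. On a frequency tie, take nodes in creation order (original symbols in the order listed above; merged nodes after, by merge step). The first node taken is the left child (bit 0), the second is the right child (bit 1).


Huffman tree construction:
Step 1: Merge E(15) + D(16) = 31
Step 2: Merge I(17) + B(25) = 42
Step 3: Merge (E+D)(31) + (I+B)(42) = 73
Read each symbol's code off the tree from the root (left child = 0, right child = 1).

Codes:
  B: 11 (length 2)
  I: 10 (length 2)
  D: 01 (length 2)
  E: 00 (length 2)
Average code length: 146/73 = 2.0000 bits/symbol


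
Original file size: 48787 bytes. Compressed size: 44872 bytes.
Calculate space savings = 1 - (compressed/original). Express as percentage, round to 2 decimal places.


ratio = compressed/original = 44872/48787 = 0.919753
savings = 1 - ratio = 1 - 0.919753 = 0.080247
as a percentage: 0.080247 * 100 = 8.02%

Space savings = 1 - 44872/48787 = 8.02%


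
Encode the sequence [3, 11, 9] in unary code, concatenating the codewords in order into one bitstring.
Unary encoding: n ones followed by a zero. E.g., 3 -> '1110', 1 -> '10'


Encode each number as n ones followed by a terminating 0:
  3 -> 1110 (4 bits)
  11 -> 111111111110 (12 bits)
  9 -> 1111111110 (10 bits)
Total length = 4 + 12 + 10 = 26 bits.

Unary([3, 11, 9]) = 11101111111111101111111110 (26 bits)


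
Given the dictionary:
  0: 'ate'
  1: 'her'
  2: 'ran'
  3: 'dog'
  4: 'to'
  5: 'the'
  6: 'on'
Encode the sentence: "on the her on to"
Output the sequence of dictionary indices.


Look up each word in the dictionary:
  'on' -> 6
  'the' -> 5
  'her' -> 1
  'on' -> 6
  'to' -> 4

Encoded: [6, 5, 1, 6, 4]


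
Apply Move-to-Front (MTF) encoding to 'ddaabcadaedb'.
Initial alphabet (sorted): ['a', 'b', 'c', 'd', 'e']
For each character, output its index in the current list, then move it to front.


MTF encoding:
'd': index 3 in ['a', 'b', 'c', 'd', 'e'] -> ['d', 'a', 'b', 'c', 'e']
'd': index 0 in ['d', 'a', 'b', 'c', 'e'] -> ['d', 'a', 'b', 'c', 'e']
'a': index 1 in ['d', 'a', 'b', 'c', 'e'] -> ['a', 'd', 'b', 'c', 'e']
'a': index 0 in ['a', 'd', 'b', 'c', 'e'] -> ['a', 'd', 'b', 'c', 'e']
'b': index 2 in ['a', 'd', 'b', 'c', 'e'] -> ['b', 'a', 'd', 'c', 'e']
'c': index 3 in ['b', 'a', 'd', 'c', 'e'] -> ['c', 'b', 'a', 'd', 'e']
'a': index 2 in ['c', 'b', 'a', 'd', 'e'] -> ['a', 'c', 'b', 'd', 'e']
'd': index 3 in ['a', 'c', 'b', 'd', 'e'] -> ['d', 'a', 'c', 'b', 'e']
'a': index 1 in ['d', 'a', 'c', 'b', 'e'] -> ['a', 'd', 'c', 'b', 'e']
'e': index 4 in ['a', 'd', 'c', 'b', 'e'] -> ['e', 'a', 'd', 'c', 'b']
'd': index 2 in ['e', 'a', 'd', 'c', 'b'] -> ['d', 'e', 'a', 'c', 'b']
'b': index 4 in ['d', 'e', 'a', 'c', 'b'] -> ['b', 'd', 'e', 'a', 'c']


Output: [3, 0, 1, 0, 2, 3, 2, 3, 1, 4, 2, 4]


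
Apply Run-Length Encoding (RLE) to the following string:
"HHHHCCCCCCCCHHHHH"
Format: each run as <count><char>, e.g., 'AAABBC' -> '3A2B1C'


Scanning runs left to right:
  i=0: run of 'H' x 4 -> '4H'
  i=4: run of 'C' x 8 -> '8C'
  i=12: run of 'H' x 5 -> '5H'

RLE = 4H8C5H


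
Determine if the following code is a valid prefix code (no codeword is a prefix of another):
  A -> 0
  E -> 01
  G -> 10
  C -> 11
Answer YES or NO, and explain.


Checking each pair (does one codeword prefix another?):
  A='0' vs E='01': prefix -- VIOLATION

NO -- this is NOT a valid prefix code. A (0) is a prefix of E (01).


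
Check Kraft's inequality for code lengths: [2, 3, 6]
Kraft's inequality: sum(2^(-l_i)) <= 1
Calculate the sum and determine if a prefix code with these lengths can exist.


Sum = 2^(-2) + 2^(-3) + 2^(-6)
    = 0.25 + 0.125 + 0.015625
    = 25/64 = 0.390625
Since 0.390625 <= 1, Kraft's inequality IS satisfied.
A prefix code with these lengths CAN exist.

Kraft sum = 0.390625. Satisfied.


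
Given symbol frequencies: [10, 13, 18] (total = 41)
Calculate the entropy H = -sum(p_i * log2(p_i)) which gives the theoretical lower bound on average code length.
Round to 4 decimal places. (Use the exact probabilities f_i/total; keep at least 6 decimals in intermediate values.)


Per-symbol terms -p_i * log2(p_i) with p_i = f_i/41:
  p = 10/41 = 0.243902: log2(p) = -2.035624, -p*log2(p) = 0.496494
  p = 13/41 = 0.317073: log2(p) = -1.657112, -p*log2(p) = 0.525426
  p = 18/41 = 0.439024: log2(p) = -1.187627, -p*log2(p) = 0.521397
H = 0.496494 + 0.525426 + 0.521397 = 1.543317

H = 1.5433 bits/symbol
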